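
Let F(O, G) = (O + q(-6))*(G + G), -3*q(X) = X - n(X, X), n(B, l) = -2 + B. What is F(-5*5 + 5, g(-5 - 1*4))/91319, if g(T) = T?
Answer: 372/91319 ≈ 0.0040736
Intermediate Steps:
q(X) = -2/3 (q(X) = -(X - (-2 + X))/3 = -(X + (2 - X))/3 = -1/3*2 = -2/3)
F(O, G) = 2*G*(-2/3 + O) (F(O, G) = (O - 2/3)*(G + G) = (-2/3 + O)*(2*G) = 2*G*(-2/3 + O))
F(-5*5 + 5, g(-5 - 1*4))/91319 = (2*(-5 - 1*4)*(-2 + 3*(-5*5 + 5))/3)/91319 = (2*(-5 - 4)*(-2 + 3*(-25 + 5))/3)*(1/91319) = ((2/3)*(-9)*(-2 + 3*(-20)))*(1/91319) = ((2/3)*(-9)*(-2 - 60))*(1/91319) = ((2/3)*(-9)*(-62))*(1/91319) = 372*(1/91319) = 372/91319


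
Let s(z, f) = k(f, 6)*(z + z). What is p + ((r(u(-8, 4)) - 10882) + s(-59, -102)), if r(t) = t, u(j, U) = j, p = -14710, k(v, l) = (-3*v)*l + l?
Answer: -242956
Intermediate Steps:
k(v, l) = l - 3*l*v (k(v, l) = -3*l*v + l = l - 3*l*v)
s(z, f) = 2*z*(6 - 18*f) (s(z, f) = (6*(1 - 3*f))*(z + z) = (6 - 18*f)*(2*z) = 2*z*(6 - 18*f))
p + ((r(u(-8, 4)) - 10882) + s(-59, -102)) = -14710 + ((-8 - 10882) + 12*(-59)*(1 - 3*(-102))) = -14710 + (-10890 + 12*(-59)*(1 + 306)) = -14710 + (-10890 + 12*(-59)*307) = -14710 + (-10890 - 217356) = -14710 - 228246 = -242956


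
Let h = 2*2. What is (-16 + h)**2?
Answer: 144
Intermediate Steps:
h = 4
(-16 + h)**2 = (-16 + 4)**2 = (-12)**2 = 144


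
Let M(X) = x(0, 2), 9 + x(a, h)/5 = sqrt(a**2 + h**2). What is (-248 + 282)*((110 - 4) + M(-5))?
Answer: 2414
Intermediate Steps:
x(a, h) = -45 + 5*sqrt(a**2 + h**2)
M(X) = -35 (M(X) = -45 + 5*sqrt(0**2 + 2**2) = -45 + 5*sqrt(0 + 4) = -45 + 5*sqrt(4) = -45 + 5*2 = -45 + 10 = -35)
(-248 + 282)*((110 - 4) + M(-5)) = (-248 + 282)*((110 - 4) - 35) = 34*(106 - 35) = 34*71 = 2414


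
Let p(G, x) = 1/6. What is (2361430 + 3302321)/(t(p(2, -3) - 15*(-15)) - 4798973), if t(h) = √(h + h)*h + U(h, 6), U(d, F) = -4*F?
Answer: -419353571176668/355325390343203 - 6558623658*√4053/355325390343203 ≈ -1.1814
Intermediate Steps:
p(G, x) = ⅙
t(h) = -24 + √2*h^(3/2) (t(h) = √(h + h)*h - 4*6 = √(2*h)*h - 24 = (√2*√h)*h - 24 = √2*h^(3/2) - 24 = -24 + √2*h^(3/2))
(2361430 + 3302321)/(t(p(2, -3) - 15*(-15)) - 4798973) = (2361430 + 3302321)/((-24 + √2*(⅙ - 15*(-15))^(3/2)) - 4798973) = 5663751/((-24 + √2*(⅙ + 225)^(3/2)) - 4798973) = 5663751/((-24 + √2*(1351/6)^(3/2)) - 4798973) = 5663751/((-24 + √2*(1351*√8106/36)) - 4798973) = 5663751/((-24 + 1351*√4053/18) - 4798973) = 5663751/(-4798997 + 1351*√4053/18)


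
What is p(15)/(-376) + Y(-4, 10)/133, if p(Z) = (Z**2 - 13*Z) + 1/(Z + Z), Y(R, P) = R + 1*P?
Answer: -52153/1500240 ≈ -0.034763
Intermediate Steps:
Y(R, P) = P + R (Y(R, P) = R + P = P + R)
p(Z) = Z**2 + 1/(2*Z) - 13*Z (p(Z) = (Z**2 - 13*Z) + 1/(2*Z) = Z**2 + 1/(2*Z) - 13*Z)
p(15)/(-376) + Y(-4, 10)/133 = (15**2 + (1/2)/15 - 13*15)/(-376) + (10 - 4)/133 = (225 + (1/2)*(1/15) - 195)*(-1/376) + 6*(1/133) = (225 + 1/30 - 195)*(-1/376) + 6/133 = (901/30)*(-1/376) + 6/133 = -901/11280 + 6/133 = -52153/1500240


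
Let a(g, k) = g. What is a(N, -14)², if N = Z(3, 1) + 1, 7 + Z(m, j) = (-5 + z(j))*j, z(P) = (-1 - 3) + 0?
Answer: 225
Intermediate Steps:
z(P) = -4 (z(P) = -4 + 0 = -4)
Z(m, j) = -7 - 9*j (Z(m, j) = -7 + (-5 - 4)*j = -7 - 9*j)
N = -15 (N = (-7 - 9*1) + 1 = (-7 - 9) + 1 = -16 + 1 = -15)
a(N, -14)² = (-15)² = 225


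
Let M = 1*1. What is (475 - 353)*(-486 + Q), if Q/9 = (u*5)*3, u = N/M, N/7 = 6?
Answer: 632448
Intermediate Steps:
N = 42 (N = 7*6 = 42)
M = 1
u = 42 (u = 42/1 = 42*1 = 42)
Q = 5670 (Q = 9*((42*5)*3) = 9*(210*3) = 9*630 = 5670)
(475 - 353)*(-486 + Q) = (475 - 353)*(-486 + 5670) = 122*5184 = 632448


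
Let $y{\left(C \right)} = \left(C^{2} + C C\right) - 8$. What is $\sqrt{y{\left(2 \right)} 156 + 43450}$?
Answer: $5 \sqrt{1738} \approx 208.45$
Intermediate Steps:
$y{\left(C \right)} = -8 + 2 C^{2}$ ($y{\left(C \right)} = \left(C^{2} + C^{2}\right) - 8 = 2 C^{2} - 8 = -8 + 2 C^{2}$)
$\sqrt{y{\left(2 \right)} 156 + 43450} = \sqrt{\left(-8 + 2 \cdot 2^{2}\right) 156 + 43450} = \sqrt{\left(-8 + 2 \cdot 4\right) 156 + 43450} = \sqrt{\left(-8 + 8\right) 156 + 43450} = \sqrt{0 \cdot 156 + 43450} = \sqrt{0 + 43450} = \sqrt{43450} = 5 \sqrt{1738}$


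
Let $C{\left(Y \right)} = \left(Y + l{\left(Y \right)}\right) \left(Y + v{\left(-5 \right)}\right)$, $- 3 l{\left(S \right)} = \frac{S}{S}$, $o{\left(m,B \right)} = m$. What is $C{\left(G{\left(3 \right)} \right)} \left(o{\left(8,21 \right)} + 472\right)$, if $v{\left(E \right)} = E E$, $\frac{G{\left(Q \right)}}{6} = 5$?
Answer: $783200$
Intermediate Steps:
$l{\left(S \right)} = - \frac{1}{3}$ ($l{\left(S \right)} = - \frac{S \frac{1}{S}}{3} = \left(- \frac{1}{3}\right) 1 = - \frac{1}{3}$)
$G{\left(Q \right)} = 30$ ($G{\left(Q \right)} = 6 \cdot 5 = 30$)
$v{\left(E \right)} = E^{2}$
$C{\left(Y \right)} = \left(25 + Y\right) \left(- \frac{1}{3} + Y\right)$ ($C{\left(Y \right)} = \left(Y - \frac{1}{3}\right) \left(Y + \left(-5\right)^{2}\right) = \left(- \frac{1}{3} + Y\right) \left(Y + 25\right) = \left(- \frac{1}{3} + Y\right) \left(25 + Y\right) = \left(25 + Y\right) \left(- \frac{1}{3} + Y\right)$)
$C{\left(G{\left(3 \right)} \right)} \left(o{\left(8,21 \right)} + 472\right) = \left(- \frac{25}{3} + 30^{2} + \frac{74}{3} \cdot 30\right) \left(8 + 472\right) = \left(- \frac{25}{3} + 900 + 740\right) 480 = \frac{4895}{3} \cdot 480 = 783200$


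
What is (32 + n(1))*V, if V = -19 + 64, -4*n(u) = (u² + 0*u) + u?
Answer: 2835/2 ≈ 1417.5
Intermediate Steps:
n(u) = -u/4 - u²/4 (n(u) = -((u² + 0*u) + u)/4 = -((u² + 0) + u)/4 = -(u² + u)/4 = -(u + u²)/4 = -u/4 - u²/4)
V = 45
(32 + n(1))*V = (32 - ¼*1*(1 + 1))*45 = (32 - ¼*1*2)*45 = (32 - ½)*45 = (63/2)*45 = 2835/2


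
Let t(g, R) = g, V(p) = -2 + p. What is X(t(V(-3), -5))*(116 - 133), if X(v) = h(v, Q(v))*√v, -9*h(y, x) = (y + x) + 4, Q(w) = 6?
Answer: 85*I*√5/9 ≈ 21.118*I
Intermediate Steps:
h(y, x) = -4/9 - x/9 - y/9 (h(y, x) = -((y + x) + 4)/9 = -((x + y) + 4)/9 = -(4 + x + y)/9 = -4/9 - x/9 - y/9)
X(v) = √v*(-10/9 - v/9) (X(v) = (-4/9 - ⅑*6 - v/9)*√v = (-4/9 - ⅔ - v/9)*√v = (-10/9 - v/9)*√v = √v*(-10/9 - v/9))
X(t(V(-3), -5))*(116 - 133) = (√(-2 - 3)*(-10 - (-2 - 3))/9)*(116 - 133) = (√(-5)*(-10 - 1*(-5))/9)*(-17) = ((I*√5)*(-10 + 5)/9)*(-17) = ((⅑)*(I*√5)*(-5))*(-17) = -5*I*√5/9*(-17) = 85*I*√5/9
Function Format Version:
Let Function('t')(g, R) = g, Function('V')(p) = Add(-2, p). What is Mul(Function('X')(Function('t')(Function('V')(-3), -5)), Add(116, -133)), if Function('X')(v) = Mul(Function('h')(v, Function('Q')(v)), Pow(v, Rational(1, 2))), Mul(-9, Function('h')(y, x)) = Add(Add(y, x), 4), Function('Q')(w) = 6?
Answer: Mul(Rational(85, 9), I, Pow(5, Rational(1, 2))) ≈ Mul(21.118, I)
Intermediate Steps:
Function('h')(y, x) = Add(Rational(-4, 9), Mul(Rational(-1, 9), x), Mul(Rational(-1, 9), y)) (Function('h')(y, x) = Mul(Rational(-1, 9), Add(Add(y, x), 4)) = Mul(Rational(-1, 9), Add(Add(x, y), 4)) = Mul(Rational(-1, 9), Add(4, x, y)) = Add(Rational(-4, 9), Mul(Rational(-1, 9), x), Mul(Rational(-1, 9), y)))
Function('X')(v) = Mul(Pow(v, Rational(1, 2)), Add(Rational(-10, 9), Mul(Rational(-1, 9), v))) (Function('X')(v) = Mul(Add(Rational(-4, 9), Mul(Rational(-1, 9), 6), Mul(Rational(-1, 9), v)), Pow(v, Rational(1, 2))) = Mul(Add(Rational(-4, 9), Rational(-2, 3), Mul(Rational(-1, 9), v)), Pow(v, Rational(1, 2))) = Mul(Add(Rational(-10, 9), Mul(Rational(-1, 9), v)), Pow(v, Rational(1, 2))) = Mul(Pow(v, Rational(1, 2)), Add(Rational(-10, 9), Mul(Rational(-1, 9), v))))
Mul(Function('X')(Function('t')(Function('V')(-3), -5)), Add(116, -133)) = Mul(Mul(Rational(1, 9), Pow(Add(-2, -3), Rational(1, 2)), Add(-10, Mul(-1, Add(-2, -3)))), Add(116, -133)) = Mul(Mul(Rational(1, 9), Pow(-5, Rational(1, 2)), Add(-10, Mul(-1, -5))), -17) = Mul(Mul(Rational(1, 9), Mul(I, Pow(5, Rational(1, 2))), Add(-10, 5)), -17) = Mul(Mul(Rational(1, 9), Mul(I, Pow(5, Rational(1, 2))), -5), -17) = Mul(Mul(Rational(-5, 9), I, Pow(5, Rational(1, 2))), -17) = Mul(Rational(85, 9), I, Pow(5, Rational(1, 2)))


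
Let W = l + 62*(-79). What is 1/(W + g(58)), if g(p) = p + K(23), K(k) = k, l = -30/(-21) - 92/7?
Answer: -7/33801 ≈ -0.00020709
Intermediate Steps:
l = -82/7 (l = -30*(-1/21) - 92*⅐ = 10/7 - 92/7 = -82/7 ≈ -11.714)
W = -34368/7 (W = -82/7 + 62*(-79) = -82/7 - 4898 = -34368/7 ≈ -4909.7)
g(p) = 23 + p (g(p) = p + 23 = 23 + p)
1/(W + g(58)) = 1/(-34368/7 + (23 + 58)) = 1/(-34368/7 + 81) = 1/(-33801/7) = -7/33801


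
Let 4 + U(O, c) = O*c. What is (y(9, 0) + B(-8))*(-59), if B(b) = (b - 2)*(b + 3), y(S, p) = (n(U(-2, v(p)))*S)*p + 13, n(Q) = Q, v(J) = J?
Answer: -3717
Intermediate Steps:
U(O, c) = -4 + O*c
y(S, p) = 13 + S*p*(-4 - 2*p) (y(S, p) = ((-4 - 2*p)*S)*p + 13 = (S*(-4 - 2*p))*p + 13 = S*p*(-4 - 2*p) + 13 = 13 + S*p*(-4 - 2*p))
B(b) = (-2 + b)*(3 + b)
(y(9, 0) + B(-8))*(-59) = ((13 - 2*9*0*(2 + 0)) + (-6 - 8 + (-8)**2))*(-59) = ((13 - 2*9*0*2) + (-6 - 8 + 64))*(-59) = ((13 + 0) + 50)*(-59) = (13 + 50)*(-59) = 63*(-59) = -3717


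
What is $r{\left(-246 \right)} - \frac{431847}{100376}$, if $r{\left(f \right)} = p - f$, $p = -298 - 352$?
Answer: $- \frac{40983751}{100376} \approx -408.3$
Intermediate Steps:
$p = -650$
$r{\left(f \right)} = -650 - f$
$r{\left(-246 \right)} - \frac{431847}{100376} = \left(-650 - -246\right) - \frac{431847}{100376} = \left(-650 + 246\right) - 431847 \cdot \frac{1}{100376} = -404 - \frac{431847}{100376} = - \frac{40983751}{100376}$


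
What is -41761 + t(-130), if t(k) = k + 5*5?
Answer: -41866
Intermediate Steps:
t(k) = 25 + k (t(k) = k + 25 = 25 + k)
-41761 + t(-130) = -41761 + (25 - 130) = -41761 - 105 = -41866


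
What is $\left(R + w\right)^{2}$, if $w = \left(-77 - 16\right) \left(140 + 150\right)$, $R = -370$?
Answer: $747475600$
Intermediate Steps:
$w = -26970$ ($w = \left(-93\right) 290 = -26970$)
$\left(R + w\right)^{2} = \left(-370 - 26970\right)^{2} = \left(-27340\right)^{2} = 747475600$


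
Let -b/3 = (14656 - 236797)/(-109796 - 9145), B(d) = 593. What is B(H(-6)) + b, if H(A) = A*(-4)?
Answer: 23288530/39647 ≈ 587.40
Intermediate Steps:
H(A) = -4*A
b = -222141/39647 (b = -3*(14656 - 236797)/(-109796 - 9145) = -(-666423)/(-118941) = -(-666423)*(-1)/118941 = -3*74047/39647 = -222141/39647 ≈ -5.6030)
B(H(-6)) + b = 593 - 222141/39647 = 23288530/39647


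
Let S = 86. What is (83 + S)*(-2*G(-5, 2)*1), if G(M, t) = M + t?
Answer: 1014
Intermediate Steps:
(83 + S)*(-2*G(-5, 2)*1) = (83 + 86)*(-2*(-5 + 2)*1) = 169*(-2*(-3)*1) = 169*(6*1) = 169*6 = 1014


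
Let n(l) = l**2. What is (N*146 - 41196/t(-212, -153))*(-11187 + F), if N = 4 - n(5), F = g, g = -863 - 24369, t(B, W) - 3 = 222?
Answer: 8874654758/75 ≈ 1.1833e+8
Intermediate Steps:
t(B, W) = 225 (t(B, W) = 3 + 222 = 225)
g = -25232
F = -25232
N = -21 (N = 4 - 1*5**2 = 4 - 1*25 = 4 - 25 = -21)
(N*146 - 41196/t(-212, -153))*(-11187 + F) = (-21*146 - 41196/225)*(-11187 - 25232) = (-3066 - 41196*1/225)*(-36419) = (-3066 - 13732/75)*(-36419) = -243682/75*(-36419) = 8874654758/75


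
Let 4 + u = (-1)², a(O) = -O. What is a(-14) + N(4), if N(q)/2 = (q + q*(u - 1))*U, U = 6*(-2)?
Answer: 302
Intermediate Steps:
u = -3 (u = -4 + (-1)² = -4 + 1 = -3)
U = -12
N(q) = 72*q (N(q) = 2*((q + q*(-3 - 1))*(-12)) = 2*((q + q*(-4))*(-12)) = 2*((q - 4*q)*(-12)) = 2*(-3*q*(-12)) = 2*(36*q) = 72*q)
a(-14) + N(4) = -1*(-14) + 72*4 = 14 + 288 = 302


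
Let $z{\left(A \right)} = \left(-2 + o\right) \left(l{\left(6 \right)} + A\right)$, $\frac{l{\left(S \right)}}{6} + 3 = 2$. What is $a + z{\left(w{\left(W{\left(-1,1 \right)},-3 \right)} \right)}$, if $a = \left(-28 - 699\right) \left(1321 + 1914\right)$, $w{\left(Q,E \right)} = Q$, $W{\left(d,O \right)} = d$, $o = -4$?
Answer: $-2351803$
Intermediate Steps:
$l{\left(S \right)} = -6$ ($l{\left(S \right)} = -18 + 6 \cdot 2 = -18 + 12 = -6$)
$z{\left(A \right)} = 36 - 6 A$ ($z{\left(A \right)} = \left(-2 - 4\right) \left(-6 + A\right) = - 6 \left(-6 + A\right) = 36 - 6 A$)
$a = -2351845$ ($a = \left(-727\right) 3235 = -2351845$)
$a + z{\left(w{\left(W{\left(-1,1 \right)},-3 \right)} \right)} = -2351845 + \left(36 - -6\right) = -2351845 + \left(36 + 6\right) = -2351845 + 42 = -2351803$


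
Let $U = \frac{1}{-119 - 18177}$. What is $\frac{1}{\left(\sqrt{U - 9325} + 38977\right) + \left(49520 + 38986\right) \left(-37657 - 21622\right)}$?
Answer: $- \frac{95990113972312}{503612919786699309651665} - \frac{6 i \sqrt{86707895486}}{503612919786699309651665} \approx -1.906 \cdot 10^{-10} - 3.5082 \cdot 10^{-18} i$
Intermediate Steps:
$U = - \frac{1}{18296}$ ($U = \frac{1}{-18296} = - \frac{1}{18296} \approx -5.4657 \cdot 10^{-5}$)
$\frac{1}{\left(\sqrt{U - 9325} + 38977\right) + \left(49520 + 38986\right) \left(-37657 - 21622\right)} = \frac{1}{\left(\sqrt{- \frac{1}{18296} - 9325} + 38977\right) + \left(49520 + 38986\right) \left(-37657 - 21622\right)} = \frac{1}{\left(\sqrt{- \frac{170610201}{18296}} + 38977\right) + 88506 \left(-59279\right)} = \frac{1}{\left(\frac{3 i \sqrt{86707895486}}{9148} + 38977\right) - 5246547174} = \frac{1}{\left(38977 + \frac{3 i \sqrt{86707895486}}{9148}\right) - 5246547174} = \frac{1}{-5246508197 + \frac{3 i \sqrt{86707895486}}{9148}}$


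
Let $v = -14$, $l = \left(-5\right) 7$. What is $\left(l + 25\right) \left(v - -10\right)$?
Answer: $40$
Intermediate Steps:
$l = -35$
$\left(l + 25\right) \left(v - -10\right) = \left(-35 + 25\right) \left(-14 - -10\right) = - 10 \left(-14 + 10\right) = \left(-10\right) \left(-4\right) = 40$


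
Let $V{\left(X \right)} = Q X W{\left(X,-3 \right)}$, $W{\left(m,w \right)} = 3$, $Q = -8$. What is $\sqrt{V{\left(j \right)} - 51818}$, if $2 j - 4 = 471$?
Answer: $i \sqrt{57518} \approx 239.83 i$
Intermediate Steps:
$j = \frac{475}{2}$ ($j = 2 + \frac{1}{2} \cdot 471 = 2 + \frac{471}{2} = \frac{475}{2} \approx 237.5$)
$V{\left(X \right)} = - 24 X$ ($V{\left(X \right)} = - 8 X 3 = - 24 X$)
$\sqrt{V{\left(j \right)} - 51818} = \sqrt{\left(-24\right) \frac{475}{2} - 51818} = \sqrt{-5700 - 51818} = \sqrt{-57518} = i \sqrt{57518}$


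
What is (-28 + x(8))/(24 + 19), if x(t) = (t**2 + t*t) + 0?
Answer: 100/43 ≈ 2.3256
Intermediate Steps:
x(t) = 2*t**2 (x(t) = (t**2 + t**2) + 0 = 2*t**2 + 0 = 2*t**2)
(-28 + x(8))/(24 + 19) = (-28 + 2*8**2)/(24 + 19) = (-28 + 2*64)/43 = (-28 + 128)/43 = (1/43)*100 = 100/43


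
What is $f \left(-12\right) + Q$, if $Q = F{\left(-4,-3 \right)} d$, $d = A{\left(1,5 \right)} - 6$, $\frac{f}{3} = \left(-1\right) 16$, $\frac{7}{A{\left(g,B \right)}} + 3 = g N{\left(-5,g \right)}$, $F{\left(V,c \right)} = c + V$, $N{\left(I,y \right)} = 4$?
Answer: $569$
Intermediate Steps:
$F{\left(V,c \right)} = V + c$
$A{\left(g,B \right)} = \frac{7}{-3 + 4 g}$ ($A{\left(g,B \right)} = \frac{7}{-3 + g 4} = \frac{7}{-3 + 4 g}$)
$f = -48$ ($f = 3 \left(\left(-1\right) 16\right) = 3 \left(-16\right) = -48$)
$d = 1$ ($d = \frac{7}{-3 + 4 \cdot 1} - 6 = \frac{7}{-3 + 4} - 6 = \frac{7}{1} - 6 = 7 \cdot 1 - 6 = 7 - 6 = 1$)
$Q = -7$ ($Q = \left(-4 - 3\right) 1 = \left(-7\right) 1 = -7$)
$f \left(-12\right) + Q = \left(-48\right) \left(-12\right) - 7 = 576 - 7 = 569$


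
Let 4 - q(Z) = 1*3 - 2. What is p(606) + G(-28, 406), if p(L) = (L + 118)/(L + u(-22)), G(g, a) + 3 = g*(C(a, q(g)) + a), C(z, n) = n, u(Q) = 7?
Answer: -7021191/613 ≈ -11454.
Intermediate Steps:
q(Z) = 3 (q(Z) = 4 - (1*3 - 2) = 4 - (3 - 2) = 4 - 1*1 = 4 - 1 = 3)
G(g, a) = -3 + g*(3 + a)
p(L) = (118 + L)/(7 + L) (p(L) = (L + 118)/(L + 7) = (118 + L)/(7 + L))
p(606) + G(-28, 406) = (118 + 606)/(7 + 606) + (-3 + 3*(-28) + 406*(-28)) = 724/613 + (-3 - 84 - 11368) = (1/613)*724 - 11455 = 724/613 - 11455 = -7021191/613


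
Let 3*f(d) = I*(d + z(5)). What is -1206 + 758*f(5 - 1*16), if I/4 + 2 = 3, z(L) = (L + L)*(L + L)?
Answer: 266230/3 ≈ 88743.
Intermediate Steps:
z(L) = 4*L² (z(L) = (2*L)*(2*L) = 4*L²)
I = 4 (I = -8 + 4*3 = -8 + 12 = 4)
f(d) = 400/3 + 4*d/3 (f(d) = (4*(d + 4*5²))/3 = (4*(d + 4*25))/3 = (4*(d + 100))/3 = (4*(100 + d))/3 = (400 + 4*d)/3 = 400/3 + 4*d/3)
-1206 + 758*f(5 - 1*16) = -1206 + 758*(400/3 + 4*(5 - 1*16)/3) = -1206 + 758*(400/3 + 4*(5 - 16)/3) = -1206 + 758*(400/3 + (4/3)*(-11)) = -1206 + 758*(400/3 - 44/3) = -1206 + 758*(356/3) = -1206 + 269848/3 = 266230/3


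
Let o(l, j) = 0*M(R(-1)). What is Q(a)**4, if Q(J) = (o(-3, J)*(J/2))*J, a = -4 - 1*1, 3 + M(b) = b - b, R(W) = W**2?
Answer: 0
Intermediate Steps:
M(b) = -3 (M(b) = -3 + (b - b) = -3 + 0 = -3)
o(l, j) = 0 (o(l, j) = 0*(-3) = 0)
a = -5 (a = -4 - 1 = -5)
Q(J) = 0 (Q(J) = (0*(J/2))*J = 0*J = 0)
Q(a)**4 = 0**4 = 0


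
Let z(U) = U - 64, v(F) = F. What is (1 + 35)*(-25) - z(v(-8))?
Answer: -828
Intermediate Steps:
z(U) = -64 + U
(1 + 35)*(-25) - z(v(-8)) = (1 + 35)*(-25) - (-64 - 8) = 36*(-25) - 1*(-72) = -900 + 72 = -828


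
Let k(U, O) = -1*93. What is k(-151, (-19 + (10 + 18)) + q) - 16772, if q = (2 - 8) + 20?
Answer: -16865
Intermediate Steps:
q = 14 (q = -6 + 20 = 14)
k(U, O) = -93
k(-151, (-19 + (10 + 18)) + q) - 16772 = -93 - 16772 = -16865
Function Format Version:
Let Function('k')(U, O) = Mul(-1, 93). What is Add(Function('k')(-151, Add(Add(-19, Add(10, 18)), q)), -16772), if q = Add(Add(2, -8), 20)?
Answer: -16865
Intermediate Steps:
q = 14 (q = Add(-6, 20) = 14)
Function('k')(U, O) = -93
Add(Function('k')(-151, Add(Add(-19, Add(10, 18)), q)), -16772) = Add(-93, -16772) = -16865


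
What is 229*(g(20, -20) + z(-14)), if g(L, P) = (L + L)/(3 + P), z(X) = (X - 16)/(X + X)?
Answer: -69845/238 ≈ -293.47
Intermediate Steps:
z(X) = (-16 + X)/(2*X) (z(X) = (-16 + X)/((2*X)) = (-16 + X)*(1/(2*X)) = (-16 + X)/(2*X))
g(L, P) = 2*L/(3 + P) (g(L, P) = (2*L)/(3 + P) = 2*L/(3 + P))
229*(g(20, -20) + z(-14)) = 229*(2*20/(3 - 20) + (½)*(-16 - 14)/(-14)) = 229*(2*20/(-17) + (½)*(-1/14)*(-30)) = 229*(2*20*(-1/17) + 15/14) = 229*(-40/17 + 15/14) = 229*(-305/238) = -69845/238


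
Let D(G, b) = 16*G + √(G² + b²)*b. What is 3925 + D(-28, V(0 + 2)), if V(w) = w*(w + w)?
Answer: 3477 + 32*√53 ≈ 3710.0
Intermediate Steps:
V(w) = 2*w² (V(w) = w*(2*w) = 2*w²)
D(G, b) = 16*G + b*√(G² + b²)
3925 + D(-28, V(0 + 2)) = 3925 + (16*(-28) + (2*(0 + 2)²)*√((-28)² + (2*(0 + 2)²)²)) = 3925 + (-448 + (2*2²)*√(784 + (2*2²)²)) = 3925 + (-448 + (2*4)*√(784 + (2*4)²)) = 3925 + (-448 + 8*√(784 + 8²)) = 3925 + (-448 + 8*√(784 + 64)) = 3925 + (-448 + 8*√848) = 3925 + (-448 + 8*(4*√53)) = 3925 + (-448 + 32*√53) = 3477 + 32*√53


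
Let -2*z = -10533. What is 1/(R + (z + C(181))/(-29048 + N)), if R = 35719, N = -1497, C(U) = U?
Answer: 12218/436412563 ≈ 2.7996e-5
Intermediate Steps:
z = 10533/2 (z = -½*(-10533) = 10533/2 ≈ 5266.5)
1/(R + (z + C(181))/(-29048 + N)) = 1/(35719 + (10533/2 + 181)/(-29048 - 1497)) = 1/(35719 + (10895/2)/(-30545)) = 1/(35719 + (10895/2)*(-1/30545)) = 1/(35719 - 2179/12218) = 1/(436412563/12218) = 12218/436412563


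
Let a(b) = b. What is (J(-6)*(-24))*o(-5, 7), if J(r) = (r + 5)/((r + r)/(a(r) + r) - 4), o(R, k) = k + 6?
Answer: -104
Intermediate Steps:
o(R, k) = 6 + k
J(r) = -5/3 - r/3 (J(r) = (r + 5)/((r + r)/(r + r) - 4) = (5 + r)/((2*r)/((2*r)) - 4) = (5 + r)/((2*r)*(1/(2*r)) - 4) = (5 + r)/(1 - 4) = (5 + r)/(-3) = (5 + r)*(-1/3) = -5/3 - r/3)
(J(-6)*(-24))*o(-5, 7) = ((-5/3 - 1/3*(-6))*(-24))*(6 + 7) = ((-5/3 + 2)*(-24))*13 = ((1/3)*(-24))*13 = -8*13 = -104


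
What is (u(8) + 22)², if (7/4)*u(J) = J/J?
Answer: 24964/49 ≈ 509.47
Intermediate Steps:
u(J) = 4/7 (u(J) = 4*(J/J)/7 = (4/7)*1 = 4/7)
(u(8) + 22)² = (4/7 + 22)² = (158/7)² = 24964/49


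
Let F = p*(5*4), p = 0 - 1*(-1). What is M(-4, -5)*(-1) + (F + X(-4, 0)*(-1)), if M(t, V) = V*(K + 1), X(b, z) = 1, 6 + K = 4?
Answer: 14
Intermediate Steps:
K = -2 (K = -6 + 4 = -2)
p = 1 (p = 0 + 1 = 1)
M(t, V) = -V (M(t, V) = V*(-2 + 1) = V*(-1) = -V)
F = 20 (F = 1*(5*4) = 1*20 = 20)
M(-4, -5)*(-1) + (F + X(-4, 0)*(-1)) = -1*(-5)*(-1) + (20 + 1*(-1)) = 5*(-1) + (20 - 1) = -5 + 19 = 14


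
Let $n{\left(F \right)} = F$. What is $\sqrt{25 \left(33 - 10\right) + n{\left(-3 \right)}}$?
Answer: $2 \sqrt{143} \approx 23.917$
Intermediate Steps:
$\sqrt{25 \left(33 - 10\right) + n{\left(-3 \right)}} = \sqrt{25 \left(33 - 10\right) - 3} = \sqrt{25 \cdot 23 - 3} = \sqrt{575 - 3} = \sqrt{572} = 2 \sqrt{143}$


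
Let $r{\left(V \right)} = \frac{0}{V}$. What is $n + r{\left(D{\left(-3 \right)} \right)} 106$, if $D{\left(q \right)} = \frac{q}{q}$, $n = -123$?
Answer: $-123$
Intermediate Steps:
$D{\left(q \right)} = 1$
$r{\left(V \right)} = 0$
$n + r{\left(D{\left(-3 \right)} \right)} 106 = -123 + 0 \cdot 106 = -123 + 0 = -123$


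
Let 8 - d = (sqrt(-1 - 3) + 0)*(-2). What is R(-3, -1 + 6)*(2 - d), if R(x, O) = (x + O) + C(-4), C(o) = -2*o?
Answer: -60 - 40*I ≈ -60.0 - 40.0*I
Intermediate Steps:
d = 8 + 4*I (d = 8 - (sqrt(-1 - 3) + 0)*(-2) = 8 - (sqrt(-4) + 0)*(-2) = 8 - (2*I + 0)*(-2) = 8 - 2*I*(-2) = 8 - (-4)*I = 8 + 4*I ≈ 8.0 + 4.0*I)
R(x, O) = 8 + O + x (R(x, O) = (x + O) - 2*(-4) = (O + x) + 8 = 8 + O + x)
R(-3, -1 + 6)*(2 - d) = (8 + (-1 + 6) - 3)*(2 - (8 + 4*I)) = (8 + 5 - 3)*(2 + (-8 - 4*I)) = 10*(-6 - 4*I) = -60 - 40*I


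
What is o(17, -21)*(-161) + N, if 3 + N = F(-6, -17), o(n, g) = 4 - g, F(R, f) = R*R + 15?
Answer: -3977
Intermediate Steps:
F(R, f) = 15 + R² (F(R, f) = R² + 15 = 15 + R²)
N = 48 (N = -3 + (15 + (-6)²) = -3 + (15 + 36) = -3 + 51 = 48)
o(17, -21)*(-161) + N = (4 - 1*(-21))*(-161) + 48 = (4 + 21)*(-161) + 48 = 25*(-161) + 48 = -4025 + 48 = -3977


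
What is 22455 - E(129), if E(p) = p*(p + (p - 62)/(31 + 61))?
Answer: 526245/92 ≈ 5720.1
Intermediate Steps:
E(p) = p*(-31/46 + 93*p/92) (E(p) = p*(p + (-62 + p)/92) = p*(p + (-62 + p)*(1/92)) = p*(p + (-31/46 + p/92)) = p*(-31/46 + 93*p/92))
22455 - E(129) = 22455 - 31*129*(-2 + 3*129)/92 = 22455 - 31*129*(-2 + 387)/92 = 22455 - 31*129*385/92 = 22455 - 1*1539615/92 = 22455 - 1539615/92 = 526245/92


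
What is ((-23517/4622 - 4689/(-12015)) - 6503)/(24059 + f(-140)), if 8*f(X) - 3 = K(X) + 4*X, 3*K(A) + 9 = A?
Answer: -5736414749/21140716015 ≈ -0.27134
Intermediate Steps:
K(A) = -3 + A/3
f(X) = 13*X/24 (f(X) = 3/8 + ((-3 + X/3) + 4*X)/8 = 3/8 + (-3 + 13*X/3)/8 = 3/8 + (-3/8 + 13*X/24) = 13*X/24)
((-23517/4622 - 4689/(-12015)) - 6503)/(24059 + f(-140)) = ((-23517/4622 - 4689/(-12015)) - 6503)/(24059 + (13/24)*(-140)) = ((-23517*1/4622 - 4689*(-1/12015)) - 6503)/(24059 - 455/6) = ((-23517/4622 + 521/1335) - 6503)/(143899/6) = (-28987133/6170370 - 6503)*(6/143899) = -40154903243/6170370*6/143899 = -5736414749/21140716015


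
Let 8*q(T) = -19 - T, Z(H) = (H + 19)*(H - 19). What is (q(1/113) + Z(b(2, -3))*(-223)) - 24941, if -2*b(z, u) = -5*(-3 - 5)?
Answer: -7602725/226 ≈ -33640.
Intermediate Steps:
b(z, u) = -20 (b(z, u) = -(-5)*(-3 - 5)/2 = -(-5)*(-8)/2 = -½*40 = -20)
Z(H) = (-19 + H)*(19 + H) (Z(H) = (19 + H)*(-19 + H) = (-19 + H)*(19 + H))
q(T) = -19/8 - T/8 (q(T) = (-19 - T)/8 = -19/8 - T/8)
(q(1/113) + Z(b(2, -3))*(-223)) - 24941 = ((-19/8 - ⅛/113) + (-361 + (-20)²)*(-223)) - 24941 = ((-19/8 - ⅛*1/113) + (-361 + 400)*(-223)) - 24941 = ((-19/8 - 1/904) + 39*(-223)) - 24941 = (-537/226 - 8697) - 24941 = -1966059/226 - 24941 = -7602725/226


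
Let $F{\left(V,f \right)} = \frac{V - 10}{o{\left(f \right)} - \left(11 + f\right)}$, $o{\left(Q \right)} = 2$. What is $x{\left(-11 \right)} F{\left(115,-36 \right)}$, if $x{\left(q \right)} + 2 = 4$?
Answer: $\frac{70}{9} \approx 7.7778$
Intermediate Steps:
$x{\left(q \right)} = 2$ ($x{\left(q \right)} = -2 + 4 = 2$)
$F{\left(V,f \right)} = \frac{-10 + V}{-9 - f}$ ($F{\left(V,f \right)} = \frac{V - 10}{2 - \left(11 + f\right)} = \frac{-10 + V}{-9 - f}$)
$x{\left(-11 \right)} F{\left(115,-36 \right)} = 2 \frac{10 - 115}{9 - 36} = 2 \frac{10 - 115}{-27} = 2 \left(\left(- \frac{1}{27}\right) \left(-105\right)\right) = 2 \cdot \frac{35}{9} = \frac{70}{9}$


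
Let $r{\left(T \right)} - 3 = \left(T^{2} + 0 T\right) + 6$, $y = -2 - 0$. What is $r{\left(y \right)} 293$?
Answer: $3809$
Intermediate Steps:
$y = -2$ ($y = -2 + 0 = -2$)
$r{\left(T \right)} = 9 + T^{2}$ ($r{\left(T \right)} = 3 + \left(\left(T^{2} + 0 T\right) + 6\right) = 3 + \left(\left(T^{2} + 0\right) + 6\right) = 3 + \left(T^{2} + 6\right) = 3 + \left(6 + T^{2}\right) = 9 + T^{2}$)
$r{\left(y \right)} 293 = \left(9 + \left(-2\right)^{2}\right) 293 = \left(9 + 4\right) 293 = 13 \cdot 293 = 3809$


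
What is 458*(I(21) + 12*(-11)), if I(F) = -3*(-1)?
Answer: -59082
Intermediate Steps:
I(F) = 3
458*(I(21) + 12*(-11)) = 458*(3 + 12*(-11)) = 458*(3 - 132) = 458*(-129) = -59082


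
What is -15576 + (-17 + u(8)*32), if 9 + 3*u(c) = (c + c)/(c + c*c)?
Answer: -423539/27 ≈ -15687.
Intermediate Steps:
u(c) = -3 + 2*c/(3*(c + c²)) (u(c) = -3 + ((c + c)/(c + c*c))/3 = -3 + ((2*c)/(c + c²))/3 = -3 + (2*c/(c + c²))/3 = -3 + 2*c/(3*(c + c²)))
-15576 + (-17 + u(8)*32) = -15576 + (-17 + ((-7 - 9*8)/(3*(1 + 8)))*32) = -15576 + (-17 + ((⅓)*(-7 - 72)/9)*32) = -15576 + (-17 + ((⅓)*(⅑)*(-79))*32) = -15576 + (-17 - 79/27*32) = -15576 + (-17 - 2528/27) = -15576 - 2987/27 = -423539/27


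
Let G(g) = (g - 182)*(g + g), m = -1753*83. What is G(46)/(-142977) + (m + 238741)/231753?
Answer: 5410384990/11045116227 ≈ 0.48984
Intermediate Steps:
m = -145499
G(g) = 2*g*(-182 + g) (G(g) = (-182 + g)*(2*g) = 2*g*(-182 + g))
G(46)/(-142977) + (m + 238741)/231753 = (2*46*(-182 + 46))/(-142977) + (-145499 + 238741)/231753 = (2*46*(-136))*(-1/142977) + 93242*(1/231753) = -12512*(-1/142977) + 93242/231753 = 12512/142977 + 93242/231753 = 5410384990/11045116227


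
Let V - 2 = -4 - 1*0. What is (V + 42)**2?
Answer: 1600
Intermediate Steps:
V = -2 (V = 2 + (-4 - 1*0) = 2 + (-4 + 0) = 2 - 4 = -2)
(V + 42)**2 = (-2 + 42)**2 = 40**2 = 1600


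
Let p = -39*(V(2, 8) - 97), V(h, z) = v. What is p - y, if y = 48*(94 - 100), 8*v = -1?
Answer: 32607/8 ≈ 4075.9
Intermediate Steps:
v = -⅛ (v = (⅛)*(-1) = -⅛ ≈ -0.12500)
y = -288 (y = 48*(-6) = -288)
V(h, z) = -⅛
p = 30303/8 (p = -39*(-⅛ - 97) = -39*(-777/8) = 30303/8 ≈ 3787.9)
p - y = 30303/8 - 1*(-288) = 30303/8 + 288 = 32607/8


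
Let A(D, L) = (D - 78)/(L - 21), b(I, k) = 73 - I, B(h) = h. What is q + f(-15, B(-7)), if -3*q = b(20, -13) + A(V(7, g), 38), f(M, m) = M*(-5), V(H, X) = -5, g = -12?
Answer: 3007/51 ≈ 58.961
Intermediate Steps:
f(M, m) = -5*M
A(D, L) = (-78 + D)/(-21 + L)
q = -818/51 (q = -((73 - 1*20) + (-78 - 5)/(-21 + 38))/3 = -((73 - 20) - 83/17)/3 = -(53 + (1/17)*(-83))/3 = -(53 - 83/17)/3 = -1/3*818/17 = -818/51 ≈ -16.039)
q + f(-15, B(-7)) = -818/51 - 5*(-15) = -818/51 + 75 = 3007/51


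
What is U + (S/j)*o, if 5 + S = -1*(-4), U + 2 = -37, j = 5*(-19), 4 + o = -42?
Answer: -3751/95 ≈ -39.484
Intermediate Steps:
o = -46 (o = -4 - 42 = -46)
j = -95
U = -39 (U = -2 - 37 = -39)
S = -1 (S = -5 - 1*(-4) = -5 + 4 = -1)
U + (S/j)*o = -39 - 1/(-95)*(-46) = -39 - 1*(-1/95)*(-46) = -39 + (1/95)*(-46) = -39 - 46/95 = -3751/95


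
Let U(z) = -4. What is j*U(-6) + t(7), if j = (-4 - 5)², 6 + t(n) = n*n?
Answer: -281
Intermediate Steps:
t(n) = -6 + n² (t(n) = -6 + n*n = -6 + n²)
j = 81 (j = (-9)² = 81)
j*U(-6) + t(7) = 81*(-4) + (-6 + 7²) = -324 + (-6 + 49) = -324 + 43 = -281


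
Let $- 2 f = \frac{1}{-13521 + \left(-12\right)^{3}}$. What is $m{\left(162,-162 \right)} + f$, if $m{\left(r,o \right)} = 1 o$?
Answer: $- \frac{4940675}{30498} \approx -162.0$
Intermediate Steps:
$m{\left(r,o \right)} = o$
$f = \frac{1}{30498}$ ($f = - \frac{1}{2 \left(-13521 + \left(-12\right)^{3}\right)} = - \frac{1}{2 \left(-13521 - 1728\right)} = - \frac{1}{2 \left(-15249\right)} = \left(- \frac{1}{2}\right) \left(- \frac{1}{15249}\right) = \frac{1}{30498} \approx 3.2789 \cdot 10^{-5}$)
$m{\left(162,-162 \right)} + f = -162 + \frac{1}{30498} = - \frac{4940675}{30498}$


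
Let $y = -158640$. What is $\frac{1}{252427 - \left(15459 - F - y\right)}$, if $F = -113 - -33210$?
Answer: $\frac{1}{111425} \approx 8.9746 \cdot 10^{-6}$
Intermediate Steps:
$F = 33097$ ($F = -113 + 33210 = 33097$)
$\frac{1}{252427 - \left(15459 - F - y\right)} = \frac{1}{252427 + \left(\left(-158640 + 33097\right) - 15459\right)} = \frac{1}{252427 - 141002} = \frac{1}{111425}$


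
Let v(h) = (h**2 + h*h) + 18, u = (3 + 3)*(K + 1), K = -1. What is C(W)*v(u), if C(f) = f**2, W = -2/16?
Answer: 9/32 ≈ 0.28125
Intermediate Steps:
W = -1/8 (W = -2*1/16 = -1/8 ≈ -0.12500)
u = 0 (u = (3 + 3)*(-1 + 1) = 6*0 = 0)
v(h) = 18 + 2*h**2 (v(h) = (h**2 + h**2) + 18 = 2*h**2 + 18 = 18 + 2*h**2)
C(W)*v(u) = (-1/8)**2*(18 + 2*0**2) = (18 + 2*0)/64 = (18 + 0)/64 = (1/64)*18 = 9/32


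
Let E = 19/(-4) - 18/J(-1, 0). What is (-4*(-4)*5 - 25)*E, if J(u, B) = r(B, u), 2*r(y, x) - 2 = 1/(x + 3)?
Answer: -4213/4 ≈ -1053.3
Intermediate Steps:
r(y, x) = 1 + 1/(2*(3 + x)) (r(y, x) = 1 + 1/(2*(x + 3)) = 1 + 1/(2*(3 + x)))
J(u, B) = (7/2 + u)/(3 + u)
E = -383/20 (E = 19/(-4) - 18*(3 - 1)/(7/2 - 1) = 19*(-¼) - 18/((5/2)/2) = -19/4 - 18/((½)*(5/2)) = -19/4 - 18/5/4 = -19/4 - 18*⅘ = -19/4 - 72/5 = -383/20 ≈ -19.150)
(-4*(-4)*5 - 25)*E = (-4*(-4)*5 - 25)*(-383/20) = (16*5 - 25)*(-383/20) = (80 - 25)*(-383/20) = 55*(-383/20) = -4213/4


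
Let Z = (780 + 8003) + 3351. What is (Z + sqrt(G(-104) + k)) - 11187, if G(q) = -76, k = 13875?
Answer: 947 + sqrt(13799) ≈ 1064.5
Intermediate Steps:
Z = 12134 (Z = 8783 + 3351 = 12134)
(Z + sqrt(G(-104) + k)) - 11187 = (12134 + sqrt(-76 + 13875)) - 11187 = (12134 + sqrt(13799)) - 11187 = 947 + sqrt(13799)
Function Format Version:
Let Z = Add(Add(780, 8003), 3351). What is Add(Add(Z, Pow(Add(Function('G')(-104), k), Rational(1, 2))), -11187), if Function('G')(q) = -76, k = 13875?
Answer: Add(947, Pow(13799, Rational(1, 2))) ≈ 1064.5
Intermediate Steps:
Z = 12134 (Z = Add(8783, 3351) = 12134)
Add(Add(Z, Pow(Add(Function('G')(-104), k), Rational(1, 2))), -11187) = Add(Add(12134, Pow(Add(-76, 13875), Rational(1, 2))), -11187) = Add(Add(12134, Pow(13799, Rational(1, 2))), -11187) = Add(947, Pow(13799, Rational(1, 2)))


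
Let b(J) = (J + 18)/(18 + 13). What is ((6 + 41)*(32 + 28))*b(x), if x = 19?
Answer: 104340/31 ≈ 3365.8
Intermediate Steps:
b(J) = 18/31 + J/31 (b(J) = (18 + J)/31 = (18 + J)*(1/31) = 18/31 + J/31)
((6 + 41)*(32 + 28))*b(x) = ((6 + 41)*(32 + 28))*(18/31 + (1/31)*19) = (47*60)*(18/31 + 19/31) = 2820*(37/31) = 104340/31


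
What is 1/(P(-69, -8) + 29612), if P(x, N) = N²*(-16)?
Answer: 1/28588 ≈ 3.4980e-5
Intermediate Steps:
P(x, N) = -16*N²
1/(P(-69, -8) + 29612) = 1/(-16*(-8)² + 29612) = 1/(-16*64 + 29612) = 1/(-1024 + 29612) = 1/28588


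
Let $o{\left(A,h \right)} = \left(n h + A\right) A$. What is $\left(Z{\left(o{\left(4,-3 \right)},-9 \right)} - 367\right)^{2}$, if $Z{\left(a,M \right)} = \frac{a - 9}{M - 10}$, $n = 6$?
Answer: $\frac{47720464}{361} \approx 1.3219 \cdot 10^{5}$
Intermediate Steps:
$o{\left(A,h \right)} = A \left(A + 6 h\right)$ ($o{\left(A,h \right)} = \left(6 h + A\right) A = \left(A + 6 h\right) A = A \left(A + 6 h\right)$)
$Z{\left(a,M \right)} = \frac{-9 + a}{-10 + M}$
$\left(Z{\left(o{\left(4,-3 \right)},-9 \right)} - 367\right)^{2} = \left(\frac{-9 + 4 \left(4 + 6 \left(-3\right)\right)}{-10 - 9} - 367\right)^{2} = \left(\frac{-9 + 4 \left(4 - 18\right)}{-19} - 367\right)^{2} = \left(- \frac{-9 + 4 \left(-14\right)}{19} - 367\right)^{2} = \left(- \frac{-9 - 56}{19} - 367\right)^{2} = \left(\left(- \frac{1}{19}\right) \left(-65\right) - 367\right)^{2} = \left(\frac{65}{19} - 367\right)^{2} = \left(- \frac{6908}{19}\right)^{2} = \frac{47720464}{361}$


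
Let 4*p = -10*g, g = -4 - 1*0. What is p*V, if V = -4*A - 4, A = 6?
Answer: -280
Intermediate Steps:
g = -4 (g = -4 + 0 = -4)
p = 10 (p = (-10*(-4))/4 = (1/4)*40 = 10)
V = -28 (V = -4*6 - 4 = -24 - 4 = -28)
p*V = 10*(-28) = -280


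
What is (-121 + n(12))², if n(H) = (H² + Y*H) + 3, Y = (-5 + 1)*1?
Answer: 484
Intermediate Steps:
Y = -4 (Y = -4*1 = -4)
n(H) = 3 + H² - 4*H (n(H) = (H² - 4*H) + 3 = 3 + H² - 4*H)
(-121 + n(12))² = (-121 + (3 + 12² - 4*12))² = (-121 + (3 + 144 - 48))² = (-121 + 99)² = (-22)² = 484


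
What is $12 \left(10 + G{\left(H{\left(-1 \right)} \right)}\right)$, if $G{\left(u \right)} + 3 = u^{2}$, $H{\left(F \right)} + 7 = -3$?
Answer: $1284$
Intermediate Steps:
$H{\left(F \right)} = -10$ ($H{\left(F \right)} = -7 - 3 = -10$)
$G{\left(u \right)} = -3 + u^{2}$
$12 \left(10 + G{\left(H{\left(-1 \right)} \right)}\right) = 12 \left(10 - \left(3 - \left(-10\right)^{2}\right)\right) = 12 \left(10 + \left(-3 + 100\right)\right) = 12 \left(10 + 97\right) = 12 \cdot 107 = 1284$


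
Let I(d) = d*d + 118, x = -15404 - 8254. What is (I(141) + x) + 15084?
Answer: 11425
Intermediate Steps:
x = -23658
I(d) = 118 + d**2 (I(d) = d**2 + 118 = 118 + d**2)
(I(141) + x) + 15084 = ((118 + 141**2) - 23658) + 15084 = ((118 + 19881) - 23658) + 15084 = (19999 - 23658) + 15084 = -3659 + 15084 = 11425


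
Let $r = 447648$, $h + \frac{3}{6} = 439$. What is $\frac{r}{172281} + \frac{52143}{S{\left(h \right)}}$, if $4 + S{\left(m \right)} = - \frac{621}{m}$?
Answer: $- \frac{2625394109497}{272778250} \approx -9624.6$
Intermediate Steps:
$h = \frac{877}{2}$ ($h = - \frac{1}{2} + 439 = \frac{877}{2} \approx 438.5$)
$S{\left(m \right)} = -4 - \frac{621}{m}$
$\frac{r}{172281} + \frac{52143}{S{\left(h \right)}} = \frac{447648}{172281} + \frac{52143}{-4 - \frac{621}{\frac{877}{2}}} = 447648 \cdot \frac{1}{172281} + \frac{52143}{-4 - \frac{1242}{877}} = \frac{149216}{57427} + \frac{52143}{-4 - \frac{1242}{877}} = \frac{149216}{57427} + \frac{52143}{- \frac{4750}{877}} = \frac{149216}{57427} + 52143 \left(- \frac{877}{4750}\right) = \frac{149216}{57427} - \frac{45729411}{4750} = - \frac{2625394109497}{272778250}$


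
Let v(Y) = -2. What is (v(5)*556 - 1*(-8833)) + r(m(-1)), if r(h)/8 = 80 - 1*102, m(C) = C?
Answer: 7545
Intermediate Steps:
r(h) = -176 (r(h) = 8*(80 - 1*102) = 8*(80 - 102) = 8*(-22) = -176)
(v(5)*556 - 1*(-8833)) + r(m(-1)) = (-2*556 - 1*(-8833)) - 176 = (-1112 + 8833) - 176 = 7721 - 176 = 7545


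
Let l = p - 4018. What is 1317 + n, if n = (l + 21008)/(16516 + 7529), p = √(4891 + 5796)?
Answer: 6336851/4809 + √10687/24045 ≈ 1317.7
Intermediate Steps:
p = √10687 ≈ 103.38
l = -4018 + √10687 (l = √10687 - 4018 = -4018 + √10687 ≈ -3914.6)
n = 3398/4809 + √10687/24045 (n = ((-4018 + √10687) + 21008)/(16516 + 7529) = (16990 + √10687)/24045 = (16990 + √10687)*(1/24045) = 3398/4809 + √10687/24045 ≈ 0.71089)
1317 + n = 1317 + (3398/4809 + √10687/24045) = 6336851/4809 + √10687/24045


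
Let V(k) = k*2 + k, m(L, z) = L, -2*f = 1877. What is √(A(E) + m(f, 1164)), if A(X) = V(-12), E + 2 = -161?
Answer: I*√3898/2 ≈ 31.217*I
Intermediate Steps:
f = -1877/2 (f = -½*1877 = -1877/2 ≈ -938.50)
E = -163 (E = -2 - 161 = -163)
V(k) = 3*k (V(k) = 2*k + k = 3*k)
A(X) = -36 (A(X) = 3*(-12) = -36)
√(A(E) + m(f, 1164)) = √(-36 - 1877/2) = √(-1949/2) = I*√3898/2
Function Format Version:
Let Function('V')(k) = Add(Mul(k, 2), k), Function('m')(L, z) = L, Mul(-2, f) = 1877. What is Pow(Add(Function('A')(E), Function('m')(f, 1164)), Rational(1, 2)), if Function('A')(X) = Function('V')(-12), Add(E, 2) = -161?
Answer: Mul(Rational(1, 2), I, Pow(3898, Rational(1, 2))) ≈ Mul(31.217, I)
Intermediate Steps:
f = Rational(-1877, 2) (f = Mul(Rational(-1, 2), 1877) = Rational(-1877, 2) ≈ -938.50)
E = -163 (E = Add(-2, -161) = -163)
Function('V')(k) = Mul(3, k) (Function('V')(k) = Add(Mul(2, k), k) = Mul(3, k))
Function('A')(X) = -36 (Function('A')(X) = Mul(3, -12) = -36)
Pow(Add(Function('A')(E), Function('m')(f, 1164)), Rational(1, 2)) = Pow(Add(-36, Rational(-1877, 2)), Rational(1, 2)) = Pow(Rational(-1949, 2), Rational(1, 2)) = Mul(Rational(1, 2), I, Pow(3898, Rational(1, 2)))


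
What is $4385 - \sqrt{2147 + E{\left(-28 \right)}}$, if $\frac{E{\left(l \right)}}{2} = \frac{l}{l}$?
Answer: $4385 - \sqrt{2149} \approx 4338.6$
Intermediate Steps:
$E{\left(l \right)} = 2$ ($E{\left(l \right)} = 2 \frac{l}{l} = 2 \cdot 1 = 2$)
$4385 - \sqrt{2147 + E{\left(-28 \right)}} = 4385 - \sqrt{2147 + 2} = 4385 - \sqrt{2149}$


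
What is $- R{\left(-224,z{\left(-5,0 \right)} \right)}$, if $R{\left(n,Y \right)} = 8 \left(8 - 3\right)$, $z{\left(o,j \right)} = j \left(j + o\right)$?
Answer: $-40$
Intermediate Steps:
$R{\left(n,Y \right)} = 40$ ($R{\left(n,Y \right)} = 8 \cdot 5 = 40$)
$- R{\left(-224,z{\left(-5,0 \right)} \right)} = \left(-1\right) 40 = -40$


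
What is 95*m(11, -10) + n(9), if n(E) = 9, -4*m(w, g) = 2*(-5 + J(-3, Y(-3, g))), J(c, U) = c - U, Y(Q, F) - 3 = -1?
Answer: 484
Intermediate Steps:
Y(Q, F) = 2 (Y(Q, F) = 3 - 1 = 2)
m(w, g) = 5 (m(w, g) = -(-5 + (-3 - 1*2))/2 = -(-5 + (-3 - 2))/2 = -(-5 - 5)/2 = -(-10)/2 = -¼*(-20) = 5)
95*m(11, -10) + n(9) = 95*5 + 9 = 475 + 9 = 484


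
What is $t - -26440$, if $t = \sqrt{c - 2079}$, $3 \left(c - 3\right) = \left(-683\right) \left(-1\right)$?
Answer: $26440 + \frac{i \sqrt{16635}}{3} \approx 26440.0 + 42.992 i$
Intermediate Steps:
$c = \frac{692}{3}$ ($c = 3 + \frac{\left(-683\right) \left(-1\right)}{3} = 3 + \frac{1}{3} \cdot 683 = 3 + \frac{683}{3} = \frac{692}{3} \approx 230.67$)
$t = \frac{i \sqrt{16635}}{3}$ ($t = \sqrt{\frac{692}{3} - 2079} = \sqrt{- \frac{5545}{3}} = \frac{i \sqrt{16635}}{3} \approx 42.992 i$)
$t - -26440 = \frac{i \sqrt{16635}}{3} - -26440 = \frac{i \sqrt{16635}}{3} + 26440 = 26440 + \frac{i \sqrt{16635}}{3}$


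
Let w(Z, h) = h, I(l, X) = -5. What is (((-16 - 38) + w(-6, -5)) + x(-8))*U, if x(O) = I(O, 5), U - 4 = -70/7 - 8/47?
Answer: 18560/47 ≈ 394.89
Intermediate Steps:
U = -290/47 (U = 4 + (-70/7 - 8/47) = 4 + (-70*⅐ - 8*1/47) = 4 + (-10 - 8/47) = 4 - 478/47 = -290/47 ≈ -6.1702)
x(O) = -5
(((-16 - 38) + w(-6, -5)) + x(-8))*U = (((-16 - 38) - 5) - 5)*(-290/47) = ((-54 - 5) - 5)*(-290/47) = (-59 - 5)*(-290/47) = -64*(-290/47) = 18560/47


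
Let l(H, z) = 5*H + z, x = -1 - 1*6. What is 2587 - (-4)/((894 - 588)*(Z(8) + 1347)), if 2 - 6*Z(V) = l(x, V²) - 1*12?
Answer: 1064335783/411417 ≈ 2587.0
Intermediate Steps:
x = -7 (x = -1 - 6 = -7)
l(H, z) = z + 5*H
Z(V) = 49/6 - V²/6 (Z(V) = ⅓ - ((V² + 5*(-7)) - 1*12)/6 = ⅓ - ((V² - 35) - 12)/6 = ⅓ - ((-35 + V²) - 12)/6 = ⅓ - (-47 + V²)/6 = ⅓ + (47/6 - V²/6) = 49/6 - V²/6)
2587 - (-4)/((894 - 588)*(Z(8) + 1347)) = 2587 - (-4)/((894 - 588)*((49/6 - ⅙*8²) + 1347)) = 2587 - (-4)/(306*((49/6 - ⅙*64) + 1347)) = 2587 - (-4)/(306*((49/6 - 32/3) + 1347)) = 2587 - (-4)/(306*(-5/2 + 1347)) = 2587 - (-4)/(306*(2689/2)) = 2587 - (-4)/411417 = 2587 - 1*(-4/411417) = 2587 + 4/411417 = 1064335783/411417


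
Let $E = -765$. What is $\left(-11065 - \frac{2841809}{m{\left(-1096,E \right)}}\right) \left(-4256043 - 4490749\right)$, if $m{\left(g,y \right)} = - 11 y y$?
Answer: $\frac{623014917983936272}{6437475} \approx 9.6779 \cdot 10^{10}$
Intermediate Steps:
$m{\left(g,y \right)} = - 11 y^{2}$
$\left(-11065 - \frac{2841809}{m{\left(-1096,E \right)}}\right) \left(-4256043 - 4490749\right) = \left(-11065 - \frac{2841809}{\left(-11\right) \left(-765\right)^{2}}\right) \left(-4256043 - 4490749\right) = \left(-11065 - \frac{2841809}{\left(-11\right) 585225}\right) \left(-8746792\right) = \left(-11065 - \frac{2841809}{-6437475}\right) \left(-8746792\right) = \left(-11065 - - \frac{2841809}{6437475}\right) \left(-8746792\right) = \left(-11065 + \frac{2841809}{6437475}\right) \left(-8746792\right) = \left(- \frac{71227819066}{6437475}\right) \left(-8746792\right) = \frac{623014917983936272}{6437475}$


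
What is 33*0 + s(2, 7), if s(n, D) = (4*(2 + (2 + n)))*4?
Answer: 96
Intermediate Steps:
s(n, D) = 64 + 16*n (s(n, D) = (4*(4 + n))*4 = (16 + 4*n)*4 = 64 + 16*n)
33*0 + s(2, 7) = 33*0 + (64 + 16*2) = 0 + (64 + 32) = 0 + 96 = 96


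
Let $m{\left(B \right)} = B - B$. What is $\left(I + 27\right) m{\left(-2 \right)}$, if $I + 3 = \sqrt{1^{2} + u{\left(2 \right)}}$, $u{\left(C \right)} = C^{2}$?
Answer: $0$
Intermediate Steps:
$m{\left(B \right)} = 0$
$I = -3 + \sqrt{5}$ ($I = -3 + \sqrt{1^{2} + 2^{2}} = -3 + \sqrt{1 + 4} = -3 + \sqrt{5} \approx -0.76393$)
$\left(I + 27\right) m{\left(-2 \right)} = \left(\left(-3 + \sqrt{5}\right) + 27\right) 0 = \left(24 + \sqrt{5}\right) 0 = 0$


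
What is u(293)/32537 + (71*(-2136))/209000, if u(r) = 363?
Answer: -607320534/850029125 ≈ -0.71447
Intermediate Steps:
u(293)/32537 + (71*(-2136))/209000 = 363/32537 + (71*(-2136))/209000 = 363*(1/32537) - 151656*1/209000 = 363/32537 - 18957/26125 = -607320534/850029125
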